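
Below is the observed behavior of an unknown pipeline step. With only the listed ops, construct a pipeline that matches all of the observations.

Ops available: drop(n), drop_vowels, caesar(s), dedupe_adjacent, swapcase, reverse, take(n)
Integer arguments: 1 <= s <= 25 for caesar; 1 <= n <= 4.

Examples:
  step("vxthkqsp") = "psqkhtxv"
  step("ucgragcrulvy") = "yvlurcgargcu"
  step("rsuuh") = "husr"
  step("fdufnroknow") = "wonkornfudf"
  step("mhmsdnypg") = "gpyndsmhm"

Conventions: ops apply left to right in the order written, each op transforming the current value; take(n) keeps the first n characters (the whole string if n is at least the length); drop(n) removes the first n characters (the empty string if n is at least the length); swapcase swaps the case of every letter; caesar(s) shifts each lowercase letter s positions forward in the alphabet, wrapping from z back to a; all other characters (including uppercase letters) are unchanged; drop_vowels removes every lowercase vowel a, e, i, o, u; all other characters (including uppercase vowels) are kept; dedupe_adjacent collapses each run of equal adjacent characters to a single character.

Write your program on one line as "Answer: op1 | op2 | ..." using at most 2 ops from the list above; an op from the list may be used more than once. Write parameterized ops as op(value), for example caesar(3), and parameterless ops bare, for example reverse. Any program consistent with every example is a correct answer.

dedupe_adjacent | reverse

Check, running the answer program on each example:
  "vxthkqsp" -> "vxthkqsp" -> "psqkhtxv"
  "ucgragcrulvy" -> "ucgragcrulvy" -> "yvlurcgargcu"
  "rsuuh" -> "rsuh" -> "husr"
  "fdufnroknow" -> "fdufnroknow" -> "wonkornfudf"
  "mhmsdnypg" -> "mhmsdnypg" -> "gpyndsmhm"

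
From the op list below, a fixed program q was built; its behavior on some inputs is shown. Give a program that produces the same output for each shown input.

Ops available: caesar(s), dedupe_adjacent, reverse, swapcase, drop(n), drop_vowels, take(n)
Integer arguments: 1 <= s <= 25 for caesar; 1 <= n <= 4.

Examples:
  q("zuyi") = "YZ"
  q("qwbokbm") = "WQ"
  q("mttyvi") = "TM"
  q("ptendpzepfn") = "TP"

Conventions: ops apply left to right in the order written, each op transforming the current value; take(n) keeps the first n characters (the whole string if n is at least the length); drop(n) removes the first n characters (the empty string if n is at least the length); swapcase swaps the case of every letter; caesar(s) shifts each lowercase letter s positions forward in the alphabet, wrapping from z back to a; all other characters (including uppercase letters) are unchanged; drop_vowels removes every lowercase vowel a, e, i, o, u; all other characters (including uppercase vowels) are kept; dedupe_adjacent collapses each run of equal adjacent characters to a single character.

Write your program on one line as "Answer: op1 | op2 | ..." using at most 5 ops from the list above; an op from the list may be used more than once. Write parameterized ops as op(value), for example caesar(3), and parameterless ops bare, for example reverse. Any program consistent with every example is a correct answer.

drop_vowels | swapcase | take(2) | reverse

Check, running the answer program on each example:
  "zuyi" -> "zy" -> "ZY" -> "ZY" -> "YZ"
  "qwbokbm" -> "qwbkbm" -> "QWBKBM" -> "QW" -> "WQ"
  "mttyvi" -> "mttyv" -> "MTTYV" -> "MT" -> "TM"
  "ptendpzepfn" -> "ptndpzpfn" -> "PTNDPZPFN" -> "PT" -> "TP"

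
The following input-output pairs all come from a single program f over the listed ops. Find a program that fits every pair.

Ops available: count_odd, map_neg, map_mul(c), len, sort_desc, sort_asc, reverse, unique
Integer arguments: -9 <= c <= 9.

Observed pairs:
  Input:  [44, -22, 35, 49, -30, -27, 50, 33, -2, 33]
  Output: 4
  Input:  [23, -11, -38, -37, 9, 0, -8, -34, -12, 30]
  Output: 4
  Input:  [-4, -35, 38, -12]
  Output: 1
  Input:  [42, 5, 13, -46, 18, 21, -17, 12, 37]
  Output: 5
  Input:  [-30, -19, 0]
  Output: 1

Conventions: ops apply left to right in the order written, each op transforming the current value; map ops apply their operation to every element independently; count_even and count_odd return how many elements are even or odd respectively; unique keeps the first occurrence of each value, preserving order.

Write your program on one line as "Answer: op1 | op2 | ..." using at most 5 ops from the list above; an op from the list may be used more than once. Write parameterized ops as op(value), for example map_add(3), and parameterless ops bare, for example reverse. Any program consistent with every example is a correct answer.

map_neg | sort_asc | unique | map_neg | count_odd

Check, running the answer program on each example:
  [44, -22, 35, 49, -30, -27, 50, 33, -2, 33] -> [-44, 22, -35, -49, 30, 27, -50, -33, 2, -33] -> [-50, -49, -44, -35, -33, -33, 2, 22, 27, 30] -> [-50, -49, -44, -35, -33, 2, 22, 27, 30] -> [50, 49, 44, 35, 33, -2, -22, -27, -30] -> 4
  [23, -11, -38, -37, 9, 0, -8, -34, -12, 30] -> [-23, 11, 38, 37, -9, 0, 8, 34, 12, -30] -> [-30, -23, -9, 0, 8, 11, 12, 34, 37, 38] -> [-30, -23, -9, 0, 8, 11, 12, 34, 37, 38] -> [30, 23, 9, 0, -8, -11, -12, -34, -37, -38] -> 4
  [-4, -35, 38, -12] -> [4, 35, -38, 12] -> [-38, 4, 12, 35] -> [-38, 4, 12, 35] -> [38, -4, -12, -35] -> 1
  [42, 5, 13, -46, 18, 21, -17, 12, 37] -> [-42, -5, -13, 46, -18, -21, 17, -12, -37] -> [-42, -37, -21, -18, -13, -12, -5, 17, 46] -> [-42, -37, -21, -18, -13, -12, -5, 17, 46] -> [42, 37, 21, 18, 13, 12, 5, -17, -46] -> 5
  [-30, -19, 0] -> [30, 19, 0] -> [0, 19, 30] -> [0, 19, 30] -> [0, -19, -30] -> 1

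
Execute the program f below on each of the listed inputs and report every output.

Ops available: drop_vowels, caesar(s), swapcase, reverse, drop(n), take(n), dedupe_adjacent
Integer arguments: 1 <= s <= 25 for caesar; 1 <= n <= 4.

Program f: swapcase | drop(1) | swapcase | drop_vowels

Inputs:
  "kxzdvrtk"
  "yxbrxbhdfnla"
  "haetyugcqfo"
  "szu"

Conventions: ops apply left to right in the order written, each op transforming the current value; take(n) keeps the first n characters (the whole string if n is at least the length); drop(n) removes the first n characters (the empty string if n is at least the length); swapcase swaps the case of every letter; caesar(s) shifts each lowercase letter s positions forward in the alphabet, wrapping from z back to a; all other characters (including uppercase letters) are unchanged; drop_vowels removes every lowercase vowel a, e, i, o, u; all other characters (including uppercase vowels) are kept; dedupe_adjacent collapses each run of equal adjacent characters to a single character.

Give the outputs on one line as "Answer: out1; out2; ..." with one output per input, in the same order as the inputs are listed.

"xzdvrtk"; "xbrxbhdfnl"; "tygcqf"; "z"

Execution, op by op:
  "kxzdvrtk" -> "KXZDVRTK" -> "XZDVRTK" -> "xzdvrtk" -> "xzdvrtk"
  "yxbrxbhdfnla" -> "YXBRXBHDFNLA" -> "XBRXBHDFNLA" -> "xbrxbhdfnla" -> "xbrxbhdfnl"
  "haetyugcqfo" -> "HAETYUGCQFO" -> "AETYUGCQFO" -> "aetyugcqfo" -> "tygcqf"
  "szu" -> "SZU" -> "ZU" -> "zu" -> "z"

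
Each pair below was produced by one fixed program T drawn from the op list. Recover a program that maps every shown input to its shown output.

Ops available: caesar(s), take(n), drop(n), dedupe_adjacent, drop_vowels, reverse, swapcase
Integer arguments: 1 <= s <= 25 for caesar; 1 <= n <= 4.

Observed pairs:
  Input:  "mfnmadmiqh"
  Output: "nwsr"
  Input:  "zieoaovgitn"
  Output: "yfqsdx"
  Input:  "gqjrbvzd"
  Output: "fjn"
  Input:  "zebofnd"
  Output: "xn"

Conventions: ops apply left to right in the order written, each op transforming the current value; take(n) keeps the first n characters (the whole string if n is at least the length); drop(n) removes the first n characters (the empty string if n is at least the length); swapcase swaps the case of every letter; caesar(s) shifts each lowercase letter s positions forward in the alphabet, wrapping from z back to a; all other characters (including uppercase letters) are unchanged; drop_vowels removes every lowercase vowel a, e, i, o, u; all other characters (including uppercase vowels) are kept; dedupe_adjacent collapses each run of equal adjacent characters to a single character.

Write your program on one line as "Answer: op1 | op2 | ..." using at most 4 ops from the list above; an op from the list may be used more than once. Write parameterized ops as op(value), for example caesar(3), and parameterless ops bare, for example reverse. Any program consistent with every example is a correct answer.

drop(3) | caesar(10) | drop_vowels | drop(2)

Check, running the answer program on each example:
  "mfnmadmiqh" -> "madmiqh" -> "wknwsar" -> "wknwsr" -> "nwsr"
  "zieoaovgitn" -> "oaovgitn" -> "ykyfqsdx" -> "ykyfqsdx" -> "yfqsdx"
  "gqjrbvzd" -> "rbvzd" -> "blfjn" -> "blfjn" -> "fjn"
  "zebofnd" -> "ofnd" -> "ypxn" -> "ypxn" -> "xn"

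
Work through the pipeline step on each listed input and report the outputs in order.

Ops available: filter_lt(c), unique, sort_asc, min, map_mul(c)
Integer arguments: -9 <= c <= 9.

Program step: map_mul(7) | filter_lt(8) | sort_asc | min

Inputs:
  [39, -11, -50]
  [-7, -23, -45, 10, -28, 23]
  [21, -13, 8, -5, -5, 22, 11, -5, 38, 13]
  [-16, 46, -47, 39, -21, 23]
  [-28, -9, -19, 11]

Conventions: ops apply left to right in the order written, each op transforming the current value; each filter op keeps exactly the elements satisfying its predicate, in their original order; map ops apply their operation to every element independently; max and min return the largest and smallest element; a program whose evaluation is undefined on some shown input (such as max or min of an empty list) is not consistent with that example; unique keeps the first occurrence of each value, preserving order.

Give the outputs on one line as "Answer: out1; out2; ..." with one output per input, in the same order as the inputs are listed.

Execution, op by op:
  [39, -11, -50] -> [273, -77, -350] -> [-77, -350] -> [-350, -77] -> -350
  [-7, -23, -45, 10, -28, 23] -> [-49, -161, -315, 70, -196, 161] -> [-49, -161, -315, -196] -> [-315, -196, -161, -49] -> -315
  [21, -13, 8, -5, -5, 22, 11, -5, 38, 13] -> [147, -91, 56, -35, -35, 154, 77, -35, 266, 91] -> [-91, -35, -35, -35] -> [-91, -35, -35, -35] -> -91
  [-16, 46, -47, 39, -21, 23] -> [-112, 322, -329, 273, -147, 161] -> [-112, -329, -147] -> [-329, -147, -112] -> -329
  [-28, -9, -19, 11] -> [-196, -63, -133, 77] -> [-196, -63, -133] -> [-196, -133, -63] -> -196

-350; -315; -91; -329; -196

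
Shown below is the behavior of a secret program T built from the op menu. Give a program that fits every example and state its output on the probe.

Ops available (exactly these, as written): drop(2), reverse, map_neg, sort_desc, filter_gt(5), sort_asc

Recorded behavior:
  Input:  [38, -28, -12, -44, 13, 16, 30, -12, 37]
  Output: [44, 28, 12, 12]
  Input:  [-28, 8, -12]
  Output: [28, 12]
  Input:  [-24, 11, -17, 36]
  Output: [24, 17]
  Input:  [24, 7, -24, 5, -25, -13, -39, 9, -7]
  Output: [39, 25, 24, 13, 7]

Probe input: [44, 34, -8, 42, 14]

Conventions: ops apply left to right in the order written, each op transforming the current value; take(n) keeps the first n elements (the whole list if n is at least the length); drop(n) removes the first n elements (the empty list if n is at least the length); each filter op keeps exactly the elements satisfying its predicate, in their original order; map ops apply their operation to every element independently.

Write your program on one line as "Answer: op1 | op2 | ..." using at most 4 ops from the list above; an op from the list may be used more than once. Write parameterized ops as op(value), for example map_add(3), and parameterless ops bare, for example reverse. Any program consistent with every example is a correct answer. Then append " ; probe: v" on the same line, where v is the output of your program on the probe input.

map_neg | filter_gt(5) | sort_desc ; probe: [8]

Check, running the answer program on each example:
  [38, -28, -12, -44, 13, 16, 30, -12, 37] -> [-38, 28, 12, 44, -13, -16, -30, 12, -37] -> [28, 12, 44, 12] -> [44, 28, 12, 12]
  [-28, 8, -12] -> [28, -8, 12] -> [28, 12] -> [28, 12]
  [-24, 11, -17, 36] -> [24, -11, 17, -36] -> [24, 17] -> [24, 17]
  [24, 7, -24, 5, -25, -13, -39, 9, -7] -> [-24, -7, 24, -5, 25, 13, 39, -9, 7] -> [24, 25, 13, 39, 7] -> [39, 25, 24, 13, 7]
  probe: [44, 34, -8, 42, 14] -> [-44, -34, 8, -42, -14] -> [8] -> [8]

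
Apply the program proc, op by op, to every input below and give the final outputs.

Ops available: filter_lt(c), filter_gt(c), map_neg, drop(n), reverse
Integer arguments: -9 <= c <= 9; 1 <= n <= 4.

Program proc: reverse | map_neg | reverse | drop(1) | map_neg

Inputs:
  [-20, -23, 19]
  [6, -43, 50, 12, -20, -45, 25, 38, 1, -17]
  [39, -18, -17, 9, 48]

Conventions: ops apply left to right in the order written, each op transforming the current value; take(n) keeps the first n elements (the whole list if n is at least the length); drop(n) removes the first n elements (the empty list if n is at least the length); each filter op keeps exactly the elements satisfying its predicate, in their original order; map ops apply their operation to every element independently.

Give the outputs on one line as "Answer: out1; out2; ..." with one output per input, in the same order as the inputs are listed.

Execution, op by op:
  [-20, -23, 19] -> [19, -23, -20] -> [-19, 23, 20] -> [20, 23, -19] -> [23, -19] -> [-23, 19]
  [6, -43, 50, 12, -20, -45, 25, 38, 1, -17] -> [-17, 1, 38, 25, -45, -20, 12, 50, -43, 6] -> [17, -1, -38, -25, 45, 20, -12, -50, 43, -6] -> [-6, 43, -50, -12, 20, 45, -25, -38, -1, 17] -> [43, -50, -12, 20, 45, -25, -38, -1, 17] -> [-43, 50, 12, -20, -45, 25, 38, 1, -17]
  [39, -18, -17, 9, 48] -> [48, 9, -17, -18, 39] -> [-48, -9, 17, 18, -39] -> [-39, 18, 17, -9, -48] -> [18, 17, -9, -48] -> [-18, -17, 9, 48]

[-23, 19]; [-43, 50, 12, -20, -45, 25, 38, 1, -17]; [-18, -17, 9, 48]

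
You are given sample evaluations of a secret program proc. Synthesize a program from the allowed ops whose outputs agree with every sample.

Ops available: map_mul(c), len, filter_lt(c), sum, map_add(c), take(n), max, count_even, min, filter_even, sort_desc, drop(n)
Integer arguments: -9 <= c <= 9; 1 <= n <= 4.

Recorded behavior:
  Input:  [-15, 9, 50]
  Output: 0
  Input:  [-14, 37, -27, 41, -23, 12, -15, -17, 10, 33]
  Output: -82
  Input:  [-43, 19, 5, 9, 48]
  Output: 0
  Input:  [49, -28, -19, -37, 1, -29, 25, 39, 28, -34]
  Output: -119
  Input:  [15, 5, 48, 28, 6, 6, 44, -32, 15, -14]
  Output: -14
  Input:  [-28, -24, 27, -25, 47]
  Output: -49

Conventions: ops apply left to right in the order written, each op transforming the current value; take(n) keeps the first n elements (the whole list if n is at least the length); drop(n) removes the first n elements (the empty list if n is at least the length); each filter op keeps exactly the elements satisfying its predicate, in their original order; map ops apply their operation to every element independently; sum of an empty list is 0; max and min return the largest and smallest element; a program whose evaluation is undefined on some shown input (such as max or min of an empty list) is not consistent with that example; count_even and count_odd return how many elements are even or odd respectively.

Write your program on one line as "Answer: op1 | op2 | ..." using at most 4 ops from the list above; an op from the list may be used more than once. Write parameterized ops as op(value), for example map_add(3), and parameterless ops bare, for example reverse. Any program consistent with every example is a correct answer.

filter_lt(6) | filter_lt(-1) | drop(1) | sum

Check, running the answer program on each example:
  [-15, 9, 50] -> [-15] -> [-15] -> [] -> 0
  [-14, 37, -27, 41, -23, 12, -15, -17, 10, 33] -> [-14, -27, -23, -15, -17] -> [-14, -27, -23, -15, -17] -> [-27, -23, -15, -17] -> -82
  [-43, 19, 5, 9, 48] -> [-43, 5] -> [-43] -> [] -> 0
  [49, -28, -19, -37, 1, -29, 25, 39, 28, -34] -> [-28, -19, -37, 1, -29, -34] -> [-28, -19, -37, -29, -34] -> [-19, -37, -29, -34] -> -119
  [15, 5, 48, 28, 6, 6, 44, -32, 15, -14] -> [5, -32, -14] -> [-32, -14] -> [-14] -> -14
  [-28, -24, 27, -25, 47] -> [-28, -24, -25] -> [-28, -24, -25] -> [-24, -25] -> -49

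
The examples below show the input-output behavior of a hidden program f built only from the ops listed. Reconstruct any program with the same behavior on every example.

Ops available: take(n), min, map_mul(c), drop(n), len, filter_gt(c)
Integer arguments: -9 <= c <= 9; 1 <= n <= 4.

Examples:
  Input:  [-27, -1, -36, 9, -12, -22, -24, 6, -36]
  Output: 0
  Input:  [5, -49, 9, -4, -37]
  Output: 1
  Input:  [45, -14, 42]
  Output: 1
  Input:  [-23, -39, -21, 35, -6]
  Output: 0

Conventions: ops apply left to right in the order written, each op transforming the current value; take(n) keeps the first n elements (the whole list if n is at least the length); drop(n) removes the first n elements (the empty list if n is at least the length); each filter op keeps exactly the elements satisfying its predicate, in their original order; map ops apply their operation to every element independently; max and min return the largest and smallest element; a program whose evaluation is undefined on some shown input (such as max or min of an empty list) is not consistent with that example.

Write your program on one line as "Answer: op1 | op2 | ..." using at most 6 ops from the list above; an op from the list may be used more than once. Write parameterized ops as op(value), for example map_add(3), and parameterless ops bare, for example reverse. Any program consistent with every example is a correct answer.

take(1) | map_mul(5) | filter_gt(4) | map_mul(3) | map_mul(-8) | len

Check, running the answer program on each example:
  [-27, -1, -36, 9, -12, -22, -24, 6, -36] -> [-27] -> [-135] -> [] -> [] -> [] -> 0
  [5, -49, 9, -4, -37] -> [5] -> [25] -> [25] -> [75] -> [-600] -> 1
  [45, -14, 42] -> [45] -> [225] -> [225] -> [675] -> [-5400] -> 1
  [-23, -39, -21, 35, -6] -> [-23] -> [-115] -> [] -> [] -> [] -> 0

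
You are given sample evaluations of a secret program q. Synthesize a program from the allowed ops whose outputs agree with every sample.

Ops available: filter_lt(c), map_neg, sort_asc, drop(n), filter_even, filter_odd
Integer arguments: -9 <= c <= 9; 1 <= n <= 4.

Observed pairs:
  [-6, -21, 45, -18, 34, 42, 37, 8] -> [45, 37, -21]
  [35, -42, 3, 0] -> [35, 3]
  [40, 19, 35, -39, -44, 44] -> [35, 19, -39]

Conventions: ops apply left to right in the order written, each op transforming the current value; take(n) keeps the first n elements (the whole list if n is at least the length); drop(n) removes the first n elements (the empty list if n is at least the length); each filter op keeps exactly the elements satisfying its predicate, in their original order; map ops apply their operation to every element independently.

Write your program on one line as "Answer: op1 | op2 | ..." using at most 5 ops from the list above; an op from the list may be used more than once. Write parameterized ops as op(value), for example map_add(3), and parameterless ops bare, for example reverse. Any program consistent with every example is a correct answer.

map_neg | sort_asc | map_neg | filter_odd

Check, running the answer program on each example:
  [-6, -21, 45, -18, 34, 42, 37, 8] -> [6, 21, -45, 18, -34, -42, -37, -8] -> [-45, -42, -37, -34, -8, 6, 18, 21] -> [45, 42, 37, 34, 8, -6, -18, -21] -> [45, 37, -21]
  [35, -42, 3, 0] -> [-35, 42, -3, 0] -> [-35, -3, 0, 42] -> [35, 3, 0, -42] -> [35, 3]
  [40, 19, 35, -39, -44, 44] -> [-40, -19, -35, 39, 44, -44] -> [-44, -40, -35, -19, 39, 44] -> [44, 40, 35, 19, -39, -44] -> [35, 19, -39]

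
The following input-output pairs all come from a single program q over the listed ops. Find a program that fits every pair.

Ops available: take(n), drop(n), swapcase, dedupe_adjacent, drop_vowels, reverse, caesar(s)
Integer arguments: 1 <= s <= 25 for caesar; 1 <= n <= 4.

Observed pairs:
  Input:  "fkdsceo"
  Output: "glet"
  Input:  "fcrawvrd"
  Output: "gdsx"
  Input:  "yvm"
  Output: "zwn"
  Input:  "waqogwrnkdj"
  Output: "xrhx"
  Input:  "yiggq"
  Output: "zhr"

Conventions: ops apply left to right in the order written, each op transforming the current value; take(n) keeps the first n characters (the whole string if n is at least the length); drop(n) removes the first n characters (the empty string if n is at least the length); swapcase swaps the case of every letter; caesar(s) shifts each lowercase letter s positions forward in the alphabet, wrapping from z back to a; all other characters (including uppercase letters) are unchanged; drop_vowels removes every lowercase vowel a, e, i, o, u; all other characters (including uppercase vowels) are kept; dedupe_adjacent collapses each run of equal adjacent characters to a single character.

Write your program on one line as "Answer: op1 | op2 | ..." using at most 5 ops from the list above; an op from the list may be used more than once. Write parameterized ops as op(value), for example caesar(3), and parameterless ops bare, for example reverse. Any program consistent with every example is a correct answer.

drop_vowels | dedupe_adjacent | take(4) | caesar(1)

Check, running the answer program on each example:
  "fkdsceo" -> "fkdsc" -> "fkdsc" -> "fkds" -> "glet"
  "fcrawvrd" -> "fcrwvrd" -> "fcrwvrd" -> "fcrw" -> "gdsx"
  "yvm" -> "yvm" -> "yvm" -> "yvm" -> "zwn"
  "waqogwrnkdj" -> "wqgwrnkdj" -> "wqgwrnkdj" -> "wqgw" -> "xrhx"
  "yiggq" -> "yggq" -> "ygq" -> "ygq" -> "zhr"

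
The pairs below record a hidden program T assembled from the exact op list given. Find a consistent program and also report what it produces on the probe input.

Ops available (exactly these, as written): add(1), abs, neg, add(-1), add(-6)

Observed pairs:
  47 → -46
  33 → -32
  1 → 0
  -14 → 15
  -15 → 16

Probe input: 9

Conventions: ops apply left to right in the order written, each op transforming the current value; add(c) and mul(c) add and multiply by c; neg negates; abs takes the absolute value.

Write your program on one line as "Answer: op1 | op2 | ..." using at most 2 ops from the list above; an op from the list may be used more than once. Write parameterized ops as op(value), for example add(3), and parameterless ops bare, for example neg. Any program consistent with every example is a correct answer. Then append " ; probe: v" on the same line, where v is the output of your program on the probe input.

add(-1) | neg ; probe: -8

Check, running the answer program on each example:
  47 -> 46 -> -46
  33 -> 32 -> -32
  1 -> 0 -> 0
  -14 -> -15 -> 15
  -15 -> -16 -> 16
  probe: 9 -> 8 -> -8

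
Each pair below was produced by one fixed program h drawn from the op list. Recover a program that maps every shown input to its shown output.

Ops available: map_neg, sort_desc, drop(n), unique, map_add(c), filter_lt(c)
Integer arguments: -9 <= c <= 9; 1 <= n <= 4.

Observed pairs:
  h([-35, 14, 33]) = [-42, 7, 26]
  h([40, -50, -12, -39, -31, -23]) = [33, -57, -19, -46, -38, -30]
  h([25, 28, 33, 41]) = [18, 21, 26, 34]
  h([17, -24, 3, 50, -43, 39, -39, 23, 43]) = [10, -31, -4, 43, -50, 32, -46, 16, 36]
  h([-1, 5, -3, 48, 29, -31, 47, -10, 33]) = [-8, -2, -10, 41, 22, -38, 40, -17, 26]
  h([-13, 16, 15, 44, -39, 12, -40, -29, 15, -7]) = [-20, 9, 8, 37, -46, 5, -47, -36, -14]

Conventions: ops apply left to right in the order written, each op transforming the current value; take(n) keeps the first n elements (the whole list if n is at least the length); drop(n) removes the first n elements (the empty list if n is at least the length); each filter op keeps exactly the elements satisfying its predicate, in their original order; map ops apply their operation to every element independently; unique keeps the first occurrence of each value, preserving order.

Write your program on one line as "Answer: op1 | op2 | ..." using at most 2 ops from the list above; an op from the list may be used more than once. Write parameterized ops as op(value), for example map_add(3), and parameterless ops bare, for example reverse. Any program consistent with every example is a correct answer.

unique | map_add(-7)

Check, running the answer program on each example:
  [-35, 14, 33] -> [-35, 14, 33] -> [-42, 7, 26]
  [40, -50, -12, -39, -31, -23] -> [40, -50, -12, -39, -31, -23] -> [33, -57, -19, -46, -38, -30]
  [25, 28, 33, 41] -> [25, 28, 33, 41] -> [18, 21, 26, 34]
  [17, -24, 3, 50, -43, 39, -39, 23, 43] -> [17, -24, 3, 50, -43, 39, -39, 23, 43] -> [10, -31, -4, 43, -50, 32, -46, 16, 36]
  [-1, 5, -3, 48, 29, -31, 47, -10, 33] -> [-1, 5, -3, 48, 29, -31, 47, -10, 33] -> [-8, -2, -10, 41, 22, -38, 40, -17, 26]
  [-13, 16, 15, 44, -39, 12, -40, -29, 15, -7] -> [-13, 16, 15, 44, -39, 12, -40, -29, -7] -> [-20, 9, 8, 37, -46, 5, -47, -36, -14]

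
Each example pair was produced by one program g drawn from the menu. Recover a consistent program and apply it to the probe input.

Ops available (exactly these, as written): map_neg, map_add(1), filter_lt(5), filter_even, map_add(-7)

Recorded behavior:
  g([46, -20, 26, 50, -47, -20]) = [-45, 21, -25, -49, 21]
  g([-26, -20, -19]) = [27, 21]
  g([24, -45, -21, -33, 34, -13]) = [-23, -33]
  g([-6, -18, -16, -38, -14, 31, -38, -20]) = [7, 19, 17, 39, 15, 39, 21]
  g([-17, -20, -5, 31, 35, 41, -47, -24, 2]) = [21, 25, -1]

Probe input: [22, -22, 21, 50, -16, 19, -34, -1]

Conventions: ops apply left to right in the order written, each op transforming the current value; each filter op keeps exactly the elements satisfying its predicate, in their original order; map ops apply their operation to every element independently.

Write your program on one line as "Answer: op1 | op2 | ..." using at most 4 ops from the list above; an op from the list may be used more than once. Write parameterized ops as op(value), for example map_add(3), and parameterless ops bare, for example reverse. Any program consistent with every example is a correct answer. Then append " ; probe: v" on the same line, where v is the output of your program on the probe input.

filter_even | map_neg | map_add(1) ; probe: [-21, 23, -49, 17, 35]

Check, running the answer program on each example:
  [46, -20, 26, 50, -47, -20] -> [46, -20, 26, 50, -20] -> [-46, 20, -26, -50, 20] -> [-45, 21, -25, -49, 21]
  [-26, -20, -19] -> [-26, -20] -> [26, 20] -> [27, 21]
  [24, -45, -21, -33, 34, -13] -> [24, 34] -> [-24, -34] -> [-23, -33]
  [-6, -18, -16, -38, -14, 31, -38, -20] -> [-6, -18, -16, -38, -14, -38, -20] -> [6, 18, 16, 38, 14, 38, 20] -> [7, 19, 17, 39, 15, 39, 21]
  [-17, -20, -5, 31, 35, 41, -47, -24, 2] -> [-20, -24, 2] -> [20, 24, -2] -> [21, 25, -1]
  probe: [22, -22, 21, 50, -16, 19, -34, -1] -> [22, -22, 50, -16, -34] -> [-22, 22, -50, 16, 34] -> [-21, 23, -49, 17, 35]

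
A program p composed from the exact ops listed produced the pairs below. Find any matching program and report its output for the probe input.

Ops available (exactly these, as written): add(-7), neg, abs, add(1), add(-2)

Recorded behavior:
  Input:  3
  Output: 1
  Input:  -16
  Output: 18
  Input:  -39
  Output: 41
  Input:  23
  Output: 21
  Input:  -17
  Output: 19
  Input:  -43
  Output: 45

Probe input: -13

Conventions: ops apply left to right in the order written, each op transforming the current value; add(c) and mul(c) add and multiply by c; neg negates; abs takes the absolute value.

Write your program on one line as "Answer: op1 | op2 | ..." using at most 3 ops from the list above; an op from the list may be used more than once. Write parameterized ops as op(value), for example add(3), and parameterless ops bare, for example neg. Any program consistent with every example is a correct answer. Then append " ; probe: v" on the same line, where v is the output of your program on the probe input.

add(-2) | neg | abs ; probe: 15

Check, running the answer program on each example:
  3 -> 1 -> -1 -> 1
  -16 -> -18 -> 18 -> 18
  -39 -> -41 -> 41 -> 41
  23 -> 21 -> -21 -> 21
  -17 -> -19 -> 19 -> 19
  -43 -> -45 -> 45 -> 45
  probe: -13 -> -15 -> 15 -> 15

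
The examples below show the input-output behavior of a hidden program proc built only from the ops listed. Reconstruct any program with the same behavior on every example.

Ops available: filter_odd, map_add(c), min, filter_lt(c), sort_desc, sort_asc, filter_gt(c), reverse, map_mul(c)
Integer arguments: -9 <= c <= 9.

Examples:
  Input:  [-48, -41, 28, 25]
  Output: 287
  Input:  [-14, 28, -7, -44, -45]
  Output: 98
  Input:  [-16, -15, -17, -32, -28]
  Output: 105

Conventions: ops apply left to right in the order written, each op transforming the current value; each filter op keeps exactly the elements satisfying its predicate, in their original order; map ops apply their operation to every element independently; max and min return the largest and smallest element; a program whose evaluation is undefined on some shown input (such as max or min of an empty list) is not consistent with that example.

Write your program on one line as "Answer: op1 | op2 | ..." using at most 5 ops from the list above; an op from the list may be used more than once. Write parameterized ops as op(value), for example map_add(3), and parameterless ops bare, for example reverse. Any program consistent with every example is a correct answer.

filter_lt(-7) | map_mul(-7) | sort_desc | min

Check, running the answer program on each example:
  [-48, -41, 28, 25] -> [-48, -41] -> [336, 287] -> [336, 287] -> 287
  [-14, 28, -7, -44, -45] -> [-14, -44, -45] -> [98, 308, 315] -> [315, 308, 98] -> 98
  [-16, -15, -17, -32, -28] -> [-16, -15, -17, -32, -28] -> [112, 105, 119, 224, 196] -> [224, 196, 119, 112, 105] -> 105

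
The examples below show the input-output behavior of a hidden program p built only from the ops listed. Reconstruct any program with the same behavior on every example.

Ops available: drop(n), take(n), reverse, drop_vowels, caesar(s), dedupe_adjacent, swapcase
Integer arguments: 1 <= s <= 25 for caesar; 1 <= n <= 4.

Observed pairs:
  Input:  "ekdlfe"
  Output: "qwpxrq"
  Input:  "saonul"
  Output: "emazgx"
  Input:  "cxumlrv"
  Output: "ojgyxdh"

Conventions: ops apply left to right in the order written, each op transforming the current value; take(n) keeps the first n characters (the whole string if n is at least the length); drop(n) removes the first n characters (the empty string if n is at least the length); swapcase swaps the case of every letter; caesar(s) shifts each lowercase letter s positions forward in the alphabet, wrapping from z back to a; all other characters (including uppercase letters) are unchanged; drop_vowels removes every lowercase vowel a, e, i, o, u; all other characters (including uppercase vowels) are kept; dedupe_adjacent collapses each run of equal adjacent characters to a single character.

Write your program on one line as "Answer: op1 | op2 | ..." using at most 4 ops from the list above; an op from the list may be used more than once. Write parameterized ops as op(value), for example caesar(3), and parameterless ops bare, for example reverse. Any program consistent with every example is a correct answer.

reverse | caesar(12) | reverse

Check, running the answer program on each example:
  "ekdlfe" -> "efldke" -> "qrxpwq" -> "qwpxrq"
  "saonul" -> "lunoas" -> "xgzame" -> "emazgx"
  "cxumlrv" -> "vrlmuxc" -> "hdxygjo" -> "ojgyxdh"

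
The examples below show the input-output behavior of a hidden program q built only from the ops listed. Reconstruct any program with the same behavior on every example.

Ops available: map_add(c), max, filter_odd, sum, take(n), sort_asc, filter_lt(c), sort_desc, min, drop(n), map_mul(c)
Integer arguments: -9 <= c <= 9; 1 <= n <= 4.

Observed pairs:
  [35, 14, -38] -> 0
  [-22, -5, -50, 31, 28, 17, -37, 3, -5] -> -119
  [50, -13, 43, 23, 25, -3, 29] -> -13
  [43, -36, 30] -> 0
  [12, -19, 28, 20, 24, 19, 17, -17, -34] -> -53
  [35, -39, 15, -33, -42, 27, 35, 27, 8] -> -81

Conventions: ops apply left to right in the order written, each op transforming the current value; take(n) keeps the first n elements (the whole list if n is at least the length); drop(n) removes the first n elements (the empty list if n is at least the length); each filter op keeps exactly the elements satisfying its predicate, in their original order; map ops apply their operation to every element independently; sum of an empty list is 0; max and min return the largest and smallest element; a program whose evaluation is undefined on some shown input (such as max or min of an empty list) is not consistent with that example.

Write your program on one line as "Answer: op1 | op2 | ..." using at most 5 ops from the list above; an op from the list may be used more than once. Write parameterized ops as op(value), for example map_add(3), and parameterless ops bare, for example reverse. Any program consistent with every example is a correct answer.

filter_lt(7) | sort_desc | drop(1) | sum

Check, running the answer program on each example:
  [35, 14, -38] -> [-38] -> [-38] -> [] -> 0
  [-22, -5, -50, 31, 28, 17, -37, 3, -5] -> [-22, -5, -50, -37, 3, -5] -> [3, -5, -5, -22, -37, -50] -> [-5, -5, -22, -37, -50] -> -119
  [50, -13, 43, 23, 25, -3, 29] -> [-13, -3] -> [-3, -13] -> [-13] -> -13
  [43, -36, 30] -> [-36] -> [-36] -> [] -> 0
  [12, -19, 28, 20, 24, 19, 17, -17, -34] -> [-19, -17, -34] -> [-17, -19, -34] -> [-19, -34] -> -53
  [35, -39, 15, -33, -42, 27, 35, 27, 8] -> [-39, -33, -42] -> [-33, -39, -42] -> [-39, -42] -> -81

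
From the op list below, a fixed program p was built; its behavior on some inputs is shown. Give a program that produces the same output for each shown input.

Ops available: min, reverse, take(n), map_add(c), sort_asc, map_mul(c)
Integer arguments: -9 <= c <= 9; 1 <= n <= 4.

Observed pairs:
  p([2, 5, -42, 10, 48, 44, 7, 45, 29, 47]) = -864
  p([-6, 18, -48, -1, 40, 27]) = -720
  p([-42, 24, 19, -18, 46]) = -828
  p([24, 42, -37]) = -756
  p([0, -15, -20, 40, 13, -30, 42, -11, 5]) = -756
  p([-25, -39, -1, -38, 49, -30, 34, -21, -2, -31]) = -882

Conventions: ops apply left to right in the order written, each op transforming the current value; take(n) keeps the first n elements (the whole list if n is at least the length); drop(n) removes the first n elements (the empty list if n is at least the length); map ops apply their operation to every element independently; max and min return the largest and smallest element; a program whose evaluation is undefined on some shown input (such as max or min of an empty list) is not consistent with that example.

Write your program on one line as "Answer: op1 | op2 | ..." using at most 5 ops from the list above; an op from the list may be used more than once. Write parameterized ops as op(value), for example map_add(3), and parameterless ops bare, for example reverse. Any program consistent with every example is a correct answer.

reverse | map_mul(-9) | map_mul(2) | min

Check, running the answer program on each example:
  [2, 5, -42, 10, 48, 44, 7, 45, 29, 47] -> [47, 29, 45, 7, 44, 48, 10, -42, 5, 2] -> [-423, -261, -405, -63, -396, -432, -90, 378, -45, -18] -> [-846, -522, -810, -126, -792, -864, -180, 756, -90, -36] -> -864
  [-6, 18, -48, -1, 40, 27] -> [27, 40, -1, -48, 18, -6] -> [-243, -360, 9, 432, -162, 54] -> [-486, -720, 18, 864, -324, 108] -> -720
  [-42, 24, 19, -18, 46] -> [46, -18, 19, 24, -42] -> [-414, 162, -171, -216, 378] -> [-828, 324, -342, -432, 756] -> -828
  [24, 42, -37] -> [-37, 42, 24] -> [333, -378, -216] -> [666, -756, -432] -> -756
  [0, -15, -20, 40, 13, -30, 42, -11, 5] -> [5, -11, 42, -30, 13, 40, -20, -15, 0] -> [-45, 99, -378, 270, -117, -360, 180, 135, 0] -> [-90, 198, -756, 540, -234, -720, 360, 270, 0] -> -756
  [-25, -39, -1, -38, 49, -30, 34, -21, -2, -31] -> [-31, -2, -21, 34, -30, 49, -38, -1, -39, -25] -> [279, 18, 189, -306, 270, -441, 342, 9, 351, 225] -> [558, 36, 378, -612, 540, -882, 684, 18, 702, 450] -> -882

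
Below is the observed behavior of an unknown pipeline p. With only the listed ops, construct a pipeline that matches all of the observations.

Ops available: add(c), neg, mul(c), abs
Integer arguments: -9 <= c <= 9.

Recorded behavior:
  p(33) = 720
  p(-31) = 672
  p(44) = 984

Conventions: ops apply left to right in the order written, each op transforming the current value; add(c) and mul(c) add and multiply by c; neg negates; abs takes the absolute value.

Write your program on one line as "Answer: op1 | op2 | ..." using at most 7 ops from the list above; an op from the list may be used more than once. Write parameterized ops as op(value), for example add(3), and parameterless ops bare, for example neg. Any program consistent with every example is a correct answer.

neg | abs | add(-3) | mul(3) | mul(-8) | neg

Check, running the answer program on each example:
  33 -> -33 -> 33 -> 30 -> 90 -> -720 -> 720
  -31 -> 31 -> 31 -> 28 -> 84 -> -672 -> 672
  44 -> -44 -> 44 -> 41 -> 123 -> -984 -> 984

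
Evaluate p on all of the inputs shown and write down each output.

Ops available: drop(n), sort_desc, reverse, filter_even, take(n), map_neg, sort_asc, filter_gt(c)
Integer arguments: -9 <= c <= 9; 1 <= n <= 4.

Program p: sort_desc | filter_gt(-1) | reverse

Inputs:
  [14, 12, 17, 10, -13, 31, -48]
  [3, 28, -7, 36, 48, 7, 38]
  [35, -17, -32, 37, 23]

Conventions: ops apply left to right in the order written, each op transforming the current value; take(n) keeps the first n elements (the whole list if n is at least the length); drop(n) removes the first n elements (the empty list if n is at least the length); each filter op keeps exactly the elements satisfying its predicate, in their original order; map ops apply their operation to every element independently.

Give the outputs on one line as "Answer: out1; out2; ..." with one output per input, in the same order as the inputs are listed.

Execution, op by op:
  [14, 12, 17, 10, -13, 31, -48] -> [31, 17, 14, 12, 10, -13, -48] -> [31, 17, 14, 12, 10] -> [10, 12, 14, 17, 31]
  [3, 28, -7, 36, 48, 7, 38] -> [48, 38, 36, 28, 7, 3, -7] -> [48, 38, 36, 28, 7, 3] -> [3, 7, 28, 36, 38, 48]
  [35, -17, -32, 37, 23] -> [37, 35, 23, -17, -32] -> [37, 35, 23] -> [23, 35, 37]

[10, 12, 14, 17, 31]; [3, 7, 28, 36, 38, 48]; [23, 35, 37]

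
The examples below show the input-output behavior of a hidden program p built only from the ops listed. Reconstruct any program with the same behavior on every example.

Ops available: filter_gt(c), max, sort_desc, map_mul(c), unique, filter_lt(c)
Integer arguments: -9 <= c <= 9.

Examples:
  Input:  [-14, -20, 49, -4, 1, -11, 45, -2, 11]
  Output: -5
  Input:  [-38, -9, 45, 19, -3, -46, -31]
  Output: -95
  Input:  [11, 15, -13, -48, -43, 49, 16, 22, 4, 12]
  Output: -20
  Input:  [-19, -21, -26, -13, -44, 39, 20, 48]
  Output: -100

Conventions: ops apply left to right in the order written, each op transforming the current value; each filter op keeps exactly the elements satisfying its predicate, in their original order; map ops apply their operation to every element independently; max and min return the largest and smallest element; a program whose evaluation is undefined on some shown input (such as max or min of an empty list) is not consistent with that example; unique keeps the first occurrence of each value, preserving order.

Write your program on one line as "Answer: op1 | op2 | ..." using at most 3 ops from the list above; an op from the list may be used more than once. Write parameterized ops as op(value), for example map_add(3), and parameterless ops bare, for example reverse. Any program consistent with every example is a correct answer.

map_mul(-5) | filter_lt(-3) | max

Check, running the answer program on each example:
  [-14, -20, 49, -4, 1, -11, 45, -2, 11] -> [70, 100, -245, 20, -5, 55, -225, 10, -55] -> [-245, -5, -225, -55] -> -5
  [-38, -9, 45, 19, -3, -46, -31] -> [190, 45, -225, -95, 15, 230, 155] -> [-225, -95] -> -95
  [11, 15, -13, -48, -43, 49, 16, 22, 4, 12] -> [-55, -75, 65, 240, 215, -245, -80, -110, -20, -60] -> [-55, -75, -245, -80, -110, -20, -60] -> -20
  [-19, -21, -26, -13, -44, 39, 20, 48] -> [95, 105, 130, 65, 220, -195, -100, -240] -> [-195, -100, -240] -> -100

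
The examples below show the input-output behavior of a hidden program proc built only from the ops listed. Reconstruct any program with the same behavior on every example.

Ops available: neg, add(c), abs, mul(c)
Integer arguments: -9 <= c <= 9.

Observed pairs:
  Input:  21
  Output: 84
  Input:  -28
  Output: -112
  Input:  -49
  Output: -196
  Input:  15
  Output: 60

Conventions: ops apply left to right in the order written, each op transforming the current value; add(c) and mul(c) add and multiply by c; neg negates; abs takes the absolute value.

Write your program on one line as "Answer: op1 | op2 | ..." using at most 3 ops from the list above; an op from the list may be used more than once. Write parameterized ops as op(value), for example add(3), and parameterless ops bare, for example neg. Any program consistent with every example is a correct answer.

neg | mul(-4)

Check, running the answer program on each example:
  21 -> -21 -> 84
  -28 -> 28 -> -112
  -49 -> 49 -> -196
  15 -> -15 -> 60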